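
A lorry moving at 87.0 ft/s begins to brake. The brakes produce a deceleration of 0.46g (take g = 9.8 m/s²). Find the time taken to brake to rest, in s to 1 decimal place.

87 ft/s × 0.3048 = 26.5176 m/s.
a = 0.46 × 9.8 = 4.508 m/s².
Braking time = v/a = 26.5176 / 4.508 = 5.882 s.

Braking time ≈ 5.9 s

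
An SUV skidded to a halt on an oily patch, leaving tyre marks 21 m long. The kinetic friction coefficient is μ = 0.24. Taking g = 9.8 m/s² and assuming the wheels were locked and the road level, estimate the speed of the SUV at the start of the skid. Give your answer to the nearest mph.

Deceleration a = μg = 0.24 × 9.8 = 2.352 m/s².
v = √(2a·d) = √(2 × 2.352 × 21) = √98.784 = 9.9390 m/s.
= 9.9390 ÷ 0.44704 = 22.233 mph.

Initial speed ≈ 22 mph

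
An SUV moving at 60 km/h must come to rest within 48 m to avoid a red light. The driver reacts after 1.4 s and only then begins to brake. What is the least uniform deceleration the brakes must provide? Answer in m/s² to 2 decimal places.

60 km/h ÷ 3.6 = 16.6667 m/s.
Distance covered during reaction = 16.6667 × 1.4 = 23.333 m.
Distance available for braking: 48 − 23.333 = 24.667 m.
v² = 2a·d ⇒ a = v²/(2d) = 16.6667² / (2 × 24.667) = 277.779 / 49.334 = 5.6306 m/s².

Required deceleration ≈ 5.63 m/s²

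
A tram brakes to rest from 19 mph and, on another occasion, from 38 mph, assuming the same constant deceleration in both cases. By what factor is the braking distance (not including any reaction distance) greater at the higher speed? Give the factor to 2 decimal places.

Factor ≈ 4.00

Braking distance d = v²/(2a), so with a fixed, d ∝ v².
Factor = (38/19)² = 2.0000² = 4.0000.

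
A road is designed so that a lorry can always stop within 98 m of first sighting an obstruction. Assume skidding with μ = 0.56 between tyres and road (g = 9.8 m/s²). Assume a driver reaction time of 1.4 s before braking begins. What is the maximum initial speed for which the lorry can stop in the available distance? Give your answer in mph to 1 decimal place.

a = μg = 0.56 × 9.8 = 5.488 m/s².
Stopping distance: v·t_r + v²/(2a) = 98 with t_r = 1.4 s and a = 5.488 m/s².
So v² + 15.366 v − 1075.65 = 0.
Positive root: v = −a·t_r + √((a·t_r)² + 2a·d) = −7.683 + √(59.028 + 1075.65) = 26.0020 m/s.
26.0020 m/s ÷ 0.44704 = 58.165 mph.

Maximum speed ≈ 58.2 mph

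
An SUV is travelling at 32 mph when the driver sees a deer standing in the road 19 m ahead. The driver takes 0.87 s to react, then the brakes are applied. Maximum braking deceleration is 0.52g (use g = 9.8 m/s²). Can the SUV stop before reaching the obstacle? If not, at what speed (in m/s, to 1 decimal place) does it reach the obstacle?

No — it strikes the obstacle at 11.7 m/s

32 mph × 0.44704 = 14.3053 m/s.
a = 0.52 × 9.8 = 5.096 m/s².
Reaction distance = 14.3053 × 0.87 = 12.446 m.
Braking distance needed to stop: v²/(2a) = 204.642 / 10.192 = 20.079 m, so total needed = 12.446 + 20.079 = 32.525 m > 19 m — it cannot stop.
Distance remaining when braking begins: 19 − 12.446 = 6.554 m.
v² = v₀² − 2a·d = 204.642 − 2 × 5.096 × 6.554 = 137.844 m²/s².
v = √137.844 = 11.741 m/s.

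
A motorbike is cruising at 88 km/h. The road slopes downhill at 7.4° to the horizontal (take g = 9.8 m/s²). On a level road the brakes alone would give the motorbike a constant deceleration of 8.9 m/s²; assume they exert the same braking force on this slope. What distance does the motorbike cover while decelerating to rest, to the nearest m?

Braking distance ≈ 39 m

88 km/h ÷ 3.6 = 24.4444 m/s.
Gravity along the downhill slope reduces the braking deceleration: a_eff = 8.900 − 9.8·sin 7.4° = 8.900 − 1.262 = 7.638 m/s².
Braking distance = v²/(2a) = 24.4444² / (2 × 7.638) = 597.529 / 15.276 = 39.116 m.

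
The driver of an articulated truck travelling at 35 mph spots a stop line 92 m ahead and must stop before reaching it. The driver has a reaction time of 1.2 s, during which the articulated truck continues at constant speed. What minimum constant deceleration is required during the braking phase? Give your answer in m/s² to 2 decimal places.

35 mph × 0.44704 = 15.6464 m/s.
Distance covered during reaction = 15.6464 × 1.2 = 18.776 m.
Distance available for braking: 92 − 18.776 = 73.224 m.
v² = 2a·d ⇒ a = v²/(2d) = 15.6464² / (2 × 73.224) = 244.810 / 146.448 = 1.6717 m/s².

Required deceleration ≈ 1.67 m/s²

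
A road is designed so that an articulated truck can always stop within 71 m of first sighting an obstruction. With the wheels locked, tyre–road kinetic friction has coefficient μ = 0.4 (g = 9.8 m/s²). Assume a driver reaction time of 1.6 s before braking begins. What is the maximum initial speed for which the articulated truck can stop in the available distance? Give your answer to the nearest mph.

Maximum speed ≈ 41 mph

a = μg = 0.4 × 9.8 = 3.920 m/s².
Stopping distance: v·t_r + v²/(2a) = 71 with t_r = 1.6 s and a = 3.920 m/s².
So v² + 12.544 v − 556.64 = 0.
Positive root: v = −a·t_r + √((a·t_r)² + 2a·d) = −6.272 + √(39.338 + 556.64) = 18.1407 m/s.
18.1407 m/s ÷ 0.44704 = 40.580 mph.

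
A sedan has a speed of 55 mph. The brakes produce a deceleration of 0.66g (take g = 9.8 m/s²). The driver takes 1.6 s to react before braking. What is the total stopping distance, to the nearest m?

55 mph × 0.44704 = 24.5872 m/s.
a = 0.66 × 9.8 = 6.468 m/s².
Reaction distance = v·t_r = 24.5872 × 1.6 = 39.340 m.
Braking distance = v²/(2a) = 24.5872² / (2 × 6.468) = 604.530 / 12.936 = 46.732 m.
Total = 39.340 + 46.732 = 86.072 m.

Total stopping distance ≈ 86 m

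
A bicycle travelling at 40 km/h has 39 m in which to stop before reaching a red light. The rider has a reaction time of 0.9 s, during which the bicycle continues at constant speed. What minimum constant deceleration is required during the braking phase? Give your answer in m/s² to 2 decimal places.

Required deceleration ≈ 2.13 m/s²

40 km/h ÷ 3.6 = 11.1111 m/s.
Distance covered during reaction = 11.1111 × 0.9 = 10.000 m.
Distance available for braking: 39 − 10.000 = 29.000 m.
v² = 2a·d ⇒ a = v²/(2d) = 11.1111² / (2 × 29.000) = 123.457 / 58.000 = 2.1286 m/s².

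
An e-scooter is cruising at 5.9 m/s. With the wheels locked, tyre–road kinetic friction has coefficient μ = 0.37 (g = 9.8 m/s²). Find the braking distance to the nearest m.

a = μg = 0.37 × 9.8 = 3.626 m/s².
Braking distance = v²/(2a) = 5.9000² / (2 × 3.626) = 34.810 / 7.252 = 4.800 m.

Braking distance ≈ 5 m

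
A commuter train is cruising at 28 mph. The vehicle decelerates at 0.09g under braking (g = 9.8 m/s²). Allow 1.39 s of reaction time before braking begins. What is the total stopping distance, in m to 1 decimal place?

Total stopping distance ≈ 106.2 m

28 mph × 0.44704 = 12.5171 m/s.
a = 0.09 × 9.8 = 0.882 m/s².
Reaction distance = v·t_r = 12.5171 × 1.39 = 17.399 m.
Braking distance = v²/(2a) = 12.5171² / (2 × 0.882) = 156.678 / 1.764 = 88.820 m.
Total = 17.399 + 88.820 = 106.219 m.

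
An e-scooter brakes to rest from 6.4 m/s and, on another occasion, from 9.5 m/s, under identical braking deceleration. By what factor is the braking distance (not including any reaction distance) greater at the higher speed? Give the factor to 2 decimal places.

Factor ≈ 2.20

Braking distance d = v²/(2a), so with a fixed, d ∝ v².
Factor = (9.5/6.4)² = 1.4844² = 2.2034.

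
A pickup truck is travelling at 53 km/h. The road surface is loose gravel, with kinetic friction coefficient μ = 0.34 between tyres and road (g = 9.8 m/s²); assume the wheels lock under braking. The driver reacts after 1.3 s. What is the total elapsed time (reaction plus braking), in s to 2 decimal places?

53 km/h ÷ 3.6 = 14.7222 m/s.
a = μg = 0.34 × 9.8 = 3.332 m/s².
Braking time = v/a = 14.7222 / 3.332 = 4.418 s.
Total = 1.3 + 4.418 = 5.718 s.

Total time ≈ 5.72 s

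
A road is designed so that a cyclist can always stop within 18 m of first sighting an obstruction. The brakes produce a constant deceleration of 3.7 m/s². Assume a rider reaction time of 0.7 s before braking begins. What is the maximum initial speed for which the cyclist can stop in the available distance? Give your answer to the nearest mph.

Stopping distance: v·t_r + v²/(2a) = 18 with t_r = 0.7 s and a = 3.700 m/s².
So v² + 5.180 v − 133.20 = 0.
Positive root: v = −a·t_r + √((a·t_r)² + 2a·d) = −2.590 + √(6.708 + 133.20) = 9.2383 m/s.
9.2383 m/s ÷ 0.44704 = 20.665 mph.

Maximum speed ≈ 21 mph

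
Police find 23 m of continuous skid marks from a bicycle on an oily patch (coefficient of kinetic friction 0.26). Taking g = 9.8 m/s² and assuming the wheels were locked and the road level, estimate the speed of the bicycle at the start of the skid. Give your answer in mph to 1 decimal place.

Initial speed ≈ 24.2 mph

Deceleration a = μg = 0.26 × 9.8 = 2.548 m/s².
v = √(2a·d) = √(2 × 2.548 × 23) = √117.208 = 10.8263 m/s.
= 10.8263 ÷ 0.44704 = 24.218 mph.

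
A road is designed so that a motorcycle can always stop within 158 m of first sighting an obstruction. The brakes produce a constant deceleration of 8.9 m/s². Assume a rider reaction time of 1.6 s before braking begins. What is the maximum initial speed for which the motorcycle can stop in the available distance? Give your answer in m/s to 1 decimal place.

Maximum speed ≈ 40.7 m/s

Stopping distance: v·t_r + v²/(2a) = 158 with t_r = 1.6 s and a = 8.900 m/s².
So v² + 28.480 v − 2812.40 = 0.
Positive root: v = −a·t_r + √((a·t_r)² + 2a·d) = −14.240 + √(202.778 + 2812.40) = 40.6706 m/s.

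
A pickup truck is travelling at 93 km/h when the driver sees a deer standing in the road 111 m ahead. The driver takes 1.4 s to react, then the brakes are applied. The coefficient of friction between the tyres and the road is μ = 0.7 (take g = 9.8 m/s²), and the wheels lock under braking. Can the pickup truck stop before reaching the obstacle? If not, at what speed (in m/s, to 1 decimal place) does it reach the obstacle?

Yes — it stops about 26.2 m short of the obstacle, so it never reaches it

93 km/h ÷ 3.6 = 25.8333 m/s.
a = μg = 0.7 × 9.8 = 6.860 m/s².
Reaction distance = 25.8333 × 1.4 = 36.167 m.
Braking distance = v²/(2a) = 667.359 / 13.720 = 48.641 m.
Total stopping distance = 36.167 + 48.641 = 84.808 m, vs 111 m available — it stops with 111 − 84.808 = 26.192 m to spare.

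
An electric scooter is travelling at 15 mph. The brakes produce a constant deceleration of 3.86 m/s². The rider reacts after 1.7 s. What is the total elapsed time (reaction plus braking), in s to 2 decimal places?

Total time ≈ 3.44 s

15 mph × 0.44704 = 6.7056 m/s.
Braking time = v/a = 6.7056 / 3.860 = 1.737 s.
Total = 1.7 + 1.737 = 3.437 s.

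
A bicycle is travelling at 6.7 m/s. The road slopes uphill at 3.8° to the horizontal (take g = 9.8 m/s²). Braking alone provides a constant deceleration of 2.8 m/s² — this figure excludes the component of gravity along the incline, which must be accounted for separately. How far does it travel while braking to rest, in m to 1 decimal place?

Gravity along the uphill slope adds to the braking deceleration: a_eff = 2.800 + 9.8·sin 3.8° = 2.800 + 0.649 = 3.449 m/s².
Braking distance = v²/(2a) = 6.7000² / (2 × 3.449) = 44.890 / 6.898 = 6.508 m.

Braking distance ≈ 6.5 m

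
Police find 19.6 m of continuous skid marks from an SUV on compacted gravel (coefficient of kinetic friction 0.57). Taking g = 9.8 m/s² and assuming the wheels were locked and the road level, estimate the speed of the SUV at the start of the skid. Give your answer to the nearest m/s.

Initial speed ≈ 15 m/s

Deceleration a = μg = 0.57 × 9.8 = 5.586 m/s².
v = √(2a·d) = √(2 × 5.586 × 19.6) = √218.971 = 14.7977 m/s.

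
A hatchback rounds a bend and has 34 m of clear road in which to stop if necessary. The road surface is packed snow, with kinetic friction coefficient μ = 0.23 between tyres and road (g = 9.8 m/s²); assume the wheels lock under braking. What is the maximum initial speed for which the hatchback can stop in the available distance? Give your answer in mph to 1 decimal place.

Maximum speed ≈ 27.7 mph

a = μg = 0.23 × 9.8 = 2.254 m/s².
v²/(2a) = d ⇒ v = √(2 × 2.254 × 34) = √153.27 = 12.3802 m/s.
12.3802 m/s ÷ 0.44704 = 27.694 mph.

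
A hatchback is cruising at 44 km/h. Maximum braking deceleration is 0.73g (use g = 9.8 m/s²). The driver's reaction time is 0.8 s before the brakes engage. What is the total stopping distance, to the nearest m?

Total stopping distance ≈ 20 m

44 km/h ÷ 3.6 = 12.2222 m/s.
a = 0.73 × 9.8 = 7.154 m/s².
Reaction distance = v·t_r = 12.2222 × 0.8 = 9.778 m.
Braking distance = v²/(2a) = 12.2222² / (2 × 7.154) = 149.382 / 14.308 = 10.440 m.
Total = 9.778 + 10.440 = 20.218 m.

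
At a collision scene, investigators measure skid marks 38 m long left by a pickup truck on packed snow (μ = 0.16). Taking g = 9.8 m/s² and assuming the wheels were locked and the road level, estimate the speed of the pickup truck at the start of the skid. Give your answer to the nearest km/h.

Initial speed ≈ 39 km/h

Deceleration a = μg = 0.16 × 9.8 = 1.568 m/s².
v = √(2a·d) = √(2 × 1.568 × 38) = √119.168 = 10.9164 m/s.
= 10.9164 × 3.6 = 39.299 km/h.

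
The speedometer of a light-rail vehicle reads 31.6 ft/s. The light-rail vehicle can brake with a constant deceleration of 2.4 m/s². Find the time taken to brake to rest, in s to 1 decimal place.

31.6 ft/s × 0.3048 = 9.6317 m/s.
Braking time = v/a = 9.6317 / 2.400 = 4.013 s.

Braking time ≈ 4.0 s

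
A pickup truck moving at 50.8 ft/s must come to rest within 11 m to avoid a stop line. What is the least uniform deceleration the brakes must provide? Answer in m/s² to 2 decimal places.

Required deceleration ≈ 10.90 m/s²

50.8 ft/s × 0.3048 = 15.4838 m/s.
v² = 2a·d ⇒ a = v²/(2d) = 15.4838² / (2 × 11.000) = 239.748 / 22.000 = 10.8976 m/s².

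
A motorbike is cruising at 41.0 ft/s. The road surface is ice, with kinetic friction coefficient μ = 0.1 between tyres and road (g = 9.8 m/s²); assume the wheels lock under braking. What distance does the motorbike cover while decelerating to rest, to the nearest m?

41 ft/s × 0.3048 = 12.4968 m/s.
a = μg = 0.1 × 9.8 = 0.980 m/s².
Braking distance = v²/(2a) = 12.4968² / (2 × 0.980) = 156.170 / 1.960 = 79.679 m.

Braking distance ≈ 80 m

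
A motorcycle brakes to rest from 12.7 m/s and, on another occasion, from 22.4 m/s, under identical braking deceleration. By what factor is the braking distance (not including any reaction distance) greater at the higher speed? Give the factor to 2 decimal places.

Factor ≈ 3.11

Braking distance d = v²/(2a), so with a fixed, d ∝ v².
Factor = (22.4/12.7)² = 1.7638² = 3.1110.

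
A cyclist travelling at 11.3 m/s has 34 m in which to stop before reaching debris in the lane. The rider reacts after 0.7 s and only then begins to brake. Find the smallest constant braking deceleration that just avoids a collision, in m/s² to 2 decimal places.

Required deceleration ≈ 2.45 m/s²

Distance covered during reaction = 11.3000 × 0.7 = 7.910 m.
Distance available for braking: 34 − 7.910 = 26.090 m.
v² = 2a·d ⇒ a = v²/(2d) = 11.3000² / (2 × 26.090) = 127.690 / 52.180 = 2.4471 m/s².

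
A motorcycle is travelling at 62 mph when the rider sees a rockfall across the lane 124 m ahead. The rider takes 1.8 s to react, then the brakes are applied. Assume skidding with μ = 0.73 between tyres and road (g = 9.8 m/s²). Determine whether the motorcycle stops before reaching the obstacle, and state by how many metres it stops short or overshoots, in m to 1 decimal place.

Yes — it stops 20.4 m short of the obstacle

62 mph × 0.44704 = 27.7165 m/s.
a = μg = 0.73 × 9.8 = 7.154 m/s².
Reaction distance = 27.7165 × 1.8 = 49.890 m.
Braking distance = v²/(2a) = 768.204 / 14.308 = 53.691 m.
Total stopping distance = 49.890 + 53.691 = 103.581 m, vs 124 m available — it stops with 124 − 103.581 = 20.419 m to spare.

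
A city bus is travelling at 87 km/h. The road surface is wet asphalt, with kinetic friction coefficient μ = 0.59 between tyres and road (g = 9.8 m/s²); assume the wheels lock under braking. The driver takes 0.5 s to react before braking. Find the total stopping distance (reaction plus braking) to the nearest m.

87 km/h ÷ 3.6 = 24.1667 m/s.
a = μg = 0.59 × 9.8 = 5.782 m/s².
Reaction distance = v·t_r = 24.1667 × 0.5 = 12.083 m.
Braking distance = v²/(2a) = 24.1667² / (2 × 5.782) = 584.029 / 11.564 = 50.504 m.
Total = 12.083 + 50.504 = 62.587 m.

Total stopping distance ≈ 63 m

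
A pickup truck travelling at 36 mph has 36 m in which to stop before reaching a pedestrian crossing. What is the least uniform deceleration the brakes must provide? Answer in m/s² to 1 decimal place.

Required deceleration ≈ 3.6 m/s²

36 mph × 0.44704 = 16.0934 m/s.
v² = 2a·d ⇒ a = v²/(2d) = 16.0934² / (2 × 36.000) = 258.998 / 72.000 = 3.5972 m/s².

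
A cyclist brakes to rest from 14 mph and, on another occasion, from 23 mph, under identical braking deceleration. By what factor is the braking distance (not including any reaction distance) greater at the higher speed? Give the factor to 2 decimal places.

Braking distance d = v²/(2a), so with a fixed, d ∝ v².
Factor = (23/14)² = 1.6429² = 2.6991.

Factor ≈ 2.70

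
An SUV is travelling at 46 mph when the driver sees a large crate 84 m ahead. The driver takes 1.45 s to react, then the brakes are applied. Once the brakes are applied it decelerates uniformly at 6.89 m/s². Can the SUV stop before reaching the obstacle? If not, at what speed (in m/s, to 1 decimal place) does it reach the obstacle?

46 mph × 0.44704 = 20.5638 m/s.
Reaction distance = 20.5638 × 1.45 = 29.818 m.
Braking distance = v²/(2a) = 422.870 / 13.780 = 30.687 m.
Total stopping distance = 29.818 + 30.687 = 60.505 m, vs 84 m available — it stops with 84 − 60.505 = 23.495 m to spare.

Yes — it stops about 23.5 m short of the obstacle, so it never reaches it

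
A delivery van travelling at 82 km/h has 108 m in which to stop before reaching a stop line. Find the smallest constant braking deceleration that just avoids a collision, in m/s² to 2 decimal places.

82 km/h ÷ 3.6 = 22.7778 m/s.
v² = 2a·d ⇒ a = v²/(2d) = 22.7778² / (2 × 108.000) = 518.828 / 216.000 = 2.4020 m/s².

Required deceleration ≈ 2.40 m/s²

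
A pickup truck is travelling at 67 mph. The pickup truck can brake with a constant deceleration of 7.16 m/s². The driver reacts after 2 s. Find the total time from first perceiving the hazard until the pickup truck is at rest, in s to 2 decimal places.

Total time ≈ 6.18 s

67 mph × 0.44704 = 29.9517 m/s.
Braking time = v/a = 29.9517 / 7.160 = 4.183 s.
Total = 2 + 4.183 = 6.183 s.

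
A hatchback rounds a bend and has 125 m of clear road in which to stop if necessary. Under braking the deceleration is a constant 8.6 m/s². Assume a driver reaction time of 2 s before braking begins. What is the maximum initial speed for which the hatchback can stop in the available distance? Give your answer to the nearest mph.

Maximum speed ≈ 72 mph

Stopping distance: v·t_r + v²/(2a) = 125 with t_r = 2 s and a = 8.600 m/s².
So v² + 34.400 v − 2150.00 = 0.
Positive root: v = −a·t_r + √((a·t_r)² + 2a·d) = −17.200 + √(295.840 + 2150.00) = 32.2554 m/s.
32.2554 m/s ÷ 0.44704 = 72.153 mph.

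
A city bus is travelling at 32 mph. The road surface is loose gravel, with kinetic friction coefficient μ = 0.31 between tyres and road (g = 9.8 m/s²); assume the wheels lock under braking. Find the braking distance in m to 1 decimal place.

Braking distance ≈ 33.7 m

32 mph × 0.44704 = 14.3053 m/s.
a = μg = 0.31 × 9.8 = 3.038 m/s².
Braking distance = v²/(2a) = 14.3053² / (2 × 3.038) = 204.642 / 6.076 = 33.680 m.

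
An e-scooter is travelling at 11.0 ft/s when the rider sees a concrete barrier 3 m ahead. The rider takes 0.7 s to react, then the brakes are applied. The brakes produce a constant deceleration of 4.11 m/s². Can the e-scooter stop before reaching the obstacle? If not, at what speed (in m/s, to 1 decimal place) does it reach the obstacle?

No — it strikes the obstacle at 2.4 m/s

11 ft/s × 0.3048 = 3.3528 m/s.
Reaction distance = 3.3528 × 0.7 = 2.347 m.
Braking distance needed to stop: v²/(2a) = 11.241 / 8.220 = 1.368 m, so total needed = 2.347 + 1.368 = 3.715 m > 3 m — it cannot stop.
Distance remaining when braking begins: 3 − 2.347 = 0.653 m.
v² = v₀² − 2a·d = 11.241 − 2 × 4.110 × 0.653 = 5.873 m²/s².
v = √5.873 = 2.423 m/s.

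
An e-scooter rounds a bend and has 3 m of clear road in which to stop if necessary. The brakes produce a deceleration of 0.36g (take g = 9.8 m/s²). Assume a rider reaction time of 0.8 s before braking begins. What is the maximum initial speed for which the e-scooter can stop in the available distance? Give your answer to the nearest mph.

Maximum speed ≈ 6 mph

a = 0.36 × 9.8 = 3.528 m/s².
Stopping distance: v·t_r + v²/(2a) = 3 with t_r = 0.8 s and a = 3.528 m/s².
So v² + 5.645 v − 21.17 = 0.
Positive root: v = −a·t_r + √((a·t_r)² + 2a·d) = −2.822 + √(7.964 + 21.17) = 2.5756 m/s.
2.5756 m/s ÷ 0.44704 = 5.761 mph.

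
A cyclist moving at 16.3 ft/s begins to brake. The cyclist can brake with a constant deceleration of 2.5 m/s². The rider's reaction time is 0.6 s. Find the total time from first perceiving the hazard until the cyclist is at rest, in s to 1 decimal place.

16.3 ft/s × 0.3048 = 4.9682 m/s.
Braking time = v/a = 4.9682 / 2.500 = 1.987 s.
Total = 0.6 + 1.987 = 2.587 s.

Total time ≈ 2.6 s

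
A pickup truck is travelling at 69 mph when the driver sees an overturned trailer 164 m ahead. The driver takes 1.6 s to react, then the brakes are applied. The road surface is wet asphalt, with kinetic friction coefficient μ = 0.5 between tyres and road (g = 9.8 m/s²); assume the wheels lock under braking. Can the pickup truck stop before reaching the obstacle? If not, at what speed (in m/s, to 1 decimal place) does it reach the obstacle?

Yes — it stops about 17.6 m short of the obstacle, so it never reaches it

69 mph × 0.44704 = 30.8458 m/s.
a = μg = 0.5 × 9.8 = 4.900 m/s².
Reaction distance = 30.8458 × 1.6 = 49.353 m.
Braking distance = v²/(2a) = 951.463 / 9.800 = 97.088 m.
Total stopping distance = 49.353 + 97.088 = 146.441 m, vs 164 m available — it stops with 164 − 146.441 = 17.559 m to spare.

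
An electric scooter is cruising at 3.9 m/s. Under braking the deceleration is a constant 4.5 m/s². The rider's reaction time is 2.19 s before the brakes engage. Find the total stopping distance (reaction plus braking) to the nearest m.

Reaction distance = v·t_r = 3.9000 × 2.19 = 8.541 m.
Braking distance = v²/(2a) = 3.9000² / (2 × 4.500) = 15.210 / 9.000 = 1.690 m.
Total = 8.541 + 1.690 = 10.231 m.

Total stopping distance ≈ 10 m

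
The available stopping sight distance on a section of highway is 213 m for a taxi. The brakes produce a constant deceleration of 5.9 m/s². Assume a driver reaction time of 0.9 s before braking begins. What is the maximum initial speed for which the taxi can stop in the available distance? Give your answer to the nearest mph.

Maximum speed ≈ 101 mph

Stopping distance: v·t_r + v²/(2a) = 213 with t_r = 0.9 s and a = 5.900 m/s².
So v² + 10.620 v − 2513.40 = 0.
Positive root: v = −a·t_r + √((a·t_r)² + 2a·d) = −5.310 + √(28.196 + 2513.40) = 45.1042 m/s.
45.1042 m/s ÷ 0.44704 = 100.895 mph.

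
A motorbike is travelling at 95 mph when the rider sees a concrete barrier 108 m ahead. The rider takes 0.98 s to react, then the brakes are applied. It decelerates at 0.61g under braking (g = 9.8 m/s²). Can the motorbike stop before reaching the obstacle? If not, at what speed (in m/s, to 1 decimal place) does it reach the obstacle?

95 mph × 0.44704 = 42.4688 m/s.
a = 0.61 × 9.8 = 5.978 m/s².
Reaction distance = 42.4688 × 0.98 = 41.619 m.
Braking distance needed to stop: v²/(2a) = 1803.599 / 11.956 = 150.853 m, so total needed = 41.619 + 150.853 = 192.472 m > 108 m — it cannot stop.
Distance remaining when braking begins: 108 − 41.619 = 66.381 m.
v² = v₀² − 2a·d = 1803.599 − 2 × 5.978 × 66.381 = 1009.948 m²/s².
v = √1009.948 = 31.780 m/s.

No — it strikes the obstacle at 31.8 m/s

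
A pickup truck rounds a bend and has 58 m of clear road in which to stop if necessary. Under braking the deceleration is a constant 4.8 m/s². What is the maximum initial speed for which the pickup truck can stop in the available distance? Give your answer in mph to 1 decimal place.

v²/(2a) = d ⇒ v = √(2 × 4.800 × 58) = √556.80 = 23.5966 m/s.
23.5966 m/s ÷ 0.44704 = 52.784 mph.

Maximum speed ≈ 52.8 mph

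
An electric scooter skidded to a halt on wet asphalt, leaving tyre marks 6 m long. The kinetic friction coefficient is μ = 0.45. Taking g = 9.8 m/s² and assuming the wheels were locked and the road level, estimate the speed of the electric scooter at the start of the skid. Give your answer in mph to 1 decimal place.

Deceleration a = μg = 0.45 × 9.8 = 4.410 m/s².
v = √(2a·d) = √(2 × 4.410 × 6) = √52.920 = 7.2746 m/s.
= 7.2746 ÷ 0.44704 = 16.273 mph.

Initial speed ≈ 16.3 mph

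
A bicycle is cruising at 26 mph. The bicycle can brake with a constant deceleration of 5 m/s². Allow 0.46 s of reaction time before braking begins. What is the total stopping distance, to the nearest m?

Total stopping distance ≈ 19 m

26 mph × 0.44704 = 11.6230 m/s.
Reaction distance = v·t_r = 11.6230 × 0.46 = 5.347 m.
Braking distance = v²/(2a) = 11.6230² / (2 × 5.000) = 135.094 / 10.000 = 13.509 m.
Total = 5.347 + 13.509 = 18.856 m.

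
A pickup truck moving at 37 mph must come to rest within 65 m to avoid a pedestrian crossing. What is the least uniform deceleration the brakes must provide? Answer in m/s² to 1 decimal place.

37 mph × 0.44704 = 16.5405 m/s.
v² = 2a·d ⇒ a = v²/(2d) = 16.5405² / (2 × 65.000) = 273.588 / 130.000 = 2.1045 m/s².

Required deceleration ≈ 2.1 m/s²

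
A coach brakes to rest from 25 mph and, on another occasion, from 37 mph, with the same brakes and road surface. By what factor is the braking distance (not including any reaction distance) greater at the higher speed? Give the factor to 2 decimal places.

Braking distance d = v²/(2a), so with a fixed, d ∝ v².
Factor = (37/25)² = 1.4800² = 2.1904.

Factor ≈ 2.19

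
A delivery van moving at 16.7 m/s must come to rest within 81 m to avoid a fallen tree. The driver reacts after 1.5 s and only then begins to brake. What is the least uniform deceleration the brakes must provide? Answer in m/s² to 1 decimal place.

Required deceleration ≈ 2.5 m/s²

Distance covered during reaction = 16.7000 × 1.5 = 25.050 m.
Distance available for braking: 81 − 25.050 = 55.950 m.
v² = 2a·d ⇒ a = v²/(2d) = 16.7000² / (2 × 55.950) = 278.890 / 111.900 = 2.4923 m/s².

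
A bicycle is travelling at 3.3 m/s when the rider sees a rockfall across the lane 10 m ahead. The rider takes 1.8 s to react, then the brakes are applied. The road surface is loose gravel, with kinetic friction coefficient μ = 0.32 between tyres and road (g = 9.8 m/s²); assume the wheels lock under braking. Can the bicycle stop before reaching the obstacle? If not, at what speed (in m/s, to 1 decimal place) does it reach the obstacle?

a = μg = 0.32 × 9.8 = 3.136 m/s².
Reaction distance = 3.3000 × 1.8 = 5.940 m.
Braking distance = v²/(2a) = 10.890 / 6.272 = 1.736 m.
Total stopping distance = 5.940 + 1.736 = 7.676 m, vs 10 m available — it stops with 10 − 7.676 = 2.324 m to spare.

Yes — it stops about 2.3 m short of the obstacle, so it never reaches it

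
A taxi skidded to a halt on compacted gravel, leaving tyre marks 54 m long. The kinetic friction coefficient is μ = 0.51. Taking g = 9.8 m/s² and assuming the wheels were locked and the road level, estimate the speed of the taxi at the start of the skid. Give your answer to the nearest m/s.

Initial speed ≈ 23 m/s

Deceleration a = μg = 0.51 × 9.8 = 4.998 m/s².
v = √(2a·d) = √(2 × 4.998 × 54) = √539.784 = 23.2333 m/s.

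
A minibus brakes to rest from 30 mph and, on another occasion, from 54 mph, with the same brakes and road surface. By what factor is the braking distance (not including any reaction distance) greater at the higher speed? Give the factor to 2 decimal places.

Braking distance d = v²/(2a), so with a fixed, d ∝ v².
Factor = (54/30)² = 1.8000² = 3.2400.

Factor ≈ 3.24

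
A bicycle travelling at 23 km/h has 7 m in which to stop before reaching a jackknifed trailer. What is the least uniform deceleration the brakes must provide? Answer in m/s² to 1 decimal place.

Required deceleration ≈ 2.9 m/s²

23 km/h ÷ 3.6 = 6.3889 m/s.
v² = 2a·d ⇒ a = v²/(2d) = 6.3889² / (2 × 7.000) = 40.818 / 14.000 = 2.9156 m/s².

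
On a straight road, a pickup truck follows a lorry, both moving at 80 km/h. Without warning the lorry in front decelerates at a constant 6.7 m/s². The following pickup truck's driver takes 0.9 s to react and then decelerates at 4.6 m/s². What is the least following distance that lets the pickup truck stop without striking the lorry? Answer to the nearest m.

80 km/h ÷ 3.6 = 22.2222 m/s.
Leader travels v²/(2a_L) = 493.826 / 13.400 = 36.853 m before stopping.
Follower covers v·t_r = 22.2222 × 0.9 = 20.000 m while reacting, then v²/(2a_F) = 493.826 / 9.200 = 53.677 m while braking, for a total of 20.000 + 53.677 = 73.677 m.
Since a_F ≤ a_L and the follower starts braking later, the follower is never slower than the leader, so the closest approach is when both have stopped.
Minimum gap = 73.677 − 36.853 = 36.824 m.

Minimum gap ≈ 37 m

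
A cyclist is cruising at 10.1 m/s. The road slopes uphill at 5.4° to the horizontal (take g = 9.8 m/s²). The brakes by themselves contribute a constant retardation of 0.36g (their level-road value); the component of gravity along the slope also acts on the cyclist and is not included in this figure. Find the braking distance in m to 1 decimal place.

a = 0.36 × 9.8 = 3.528 m/s².
Gravity along the uphill slope adds to the braking deceleration: a_eff = 3.528 + 9.8·sin 5.4° = 3.528 + 0.922 = 4.450 m/s².
Braking distance = v²/(2a) = 10.1000² / (2 × 4.450) = 102.010 / 8.900 = 11.462 m.

Braking distance ≈ 11.5 m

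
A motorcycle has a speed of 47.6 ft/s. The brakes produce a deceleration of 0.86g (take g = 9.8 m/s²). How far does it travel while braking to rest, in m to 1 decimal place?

47.6 ft/s × 0.3048 = 14.5085 m/s.
a = 0.86 × 9.8 = 8.428 m/s².
Braking distance = v²/(2a) = 14.5085² / (2 × 8.428) = 210.497 / 16.856 = 12.488 m.

Braking distance ≈ 12.5 m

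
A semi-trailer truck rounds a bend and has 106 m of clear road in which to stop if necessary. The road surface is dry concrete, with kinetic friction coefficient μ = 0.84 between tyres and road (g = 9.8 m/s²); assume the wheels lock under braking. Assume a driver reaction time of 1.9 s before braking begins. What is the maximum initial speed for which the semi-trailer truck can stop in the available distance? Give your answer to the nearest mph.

a = μg = 0.84 × 9.8 = 8.232 m/s².
Stopping distance: v·t_r + v²/(2a) = 106 with t_r = 1.9 s and a = 8.232 m/s².
So v² + 31.282 v − 1745.18 = 0.
Positive root: v = −a·t_r + √((a·t_r)² + 2a·d) = −15.641 + √(244.641 + 1745.18) = 28.9664 m/s.
28.9664 m/s ÷ 0.44704 = 64.796 mph.

Maximum speed ≈ 65 mph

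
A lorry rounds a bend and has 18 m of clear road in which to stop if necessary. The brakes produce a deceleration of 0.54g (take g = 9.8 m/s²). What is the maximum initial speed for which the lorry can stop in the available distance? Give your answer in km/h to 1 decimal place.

Maximum speed ≈ 49.7 km/h

a = 0.54 × 9.8 = 5.292 m/s².
v²/(2a) = d ⇒ v = √(2 × 5.292 × 18) = √190.51 = 13.8025 m/s.
13.8025 m/s × 3.6 = 49.689 km/h.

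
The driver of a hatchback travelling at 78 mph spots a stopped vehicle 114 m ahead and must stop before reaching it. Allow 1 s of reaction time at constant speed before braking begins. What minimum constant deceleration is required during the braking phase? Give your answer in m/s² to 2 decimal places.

78 mph × 0.44704 = 34.8691 m/s.
Distance covered during reaction = 34.8691 × 1 = 34.869 m.
Distance available for braking: 114 − 34.869 = 79.131 m.
v² = 2a·d ⇒ a = v²/(2d) = 34.8691² / (2 × 79.131) = 1215.854 / 158.262 = 7.6825 m/s².

Required deceleration ≈ 7.68 m/s²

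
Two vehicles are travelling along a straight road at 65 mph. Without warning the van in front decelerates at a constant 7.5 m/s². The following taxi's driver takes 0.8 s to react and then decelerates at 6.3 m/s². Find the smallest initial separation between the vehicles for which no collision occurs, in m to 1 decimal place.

65 mph × 0.44704 = 29.0576 m/s.
Leader travels v²/(2a_L) = 844.344 / 15.000 = 56.290 m before stopping.
Follower covers v·t_r = 29.0576 × 0.8 = 23.246 m while reacting, then v²/(2a_F) = 844.344 / 12.600 = 67.011 m while braking, for a total of 23.246 + 67.011 = 90.257 m.
Since a_F ≤ a_L and the follower starts braking later, the follower is never slower than the leader, so the closest approach is when both have stopped.
Minimum gap = 90.257 − 56.290 = 33.967 m.

Minimum gap ≈ 34.0 m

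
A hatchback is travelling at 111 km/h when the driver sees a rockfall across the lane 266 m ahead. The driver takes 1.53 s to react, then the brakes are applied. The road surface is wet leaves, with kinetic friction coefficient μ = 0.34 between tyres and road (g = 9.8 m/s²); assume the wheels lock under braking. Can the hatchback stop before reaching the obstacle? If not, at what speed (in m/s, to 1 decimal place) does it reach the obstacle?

Yes — it stops about 76.2 m short of the obstacle, so it never reaches it

111 km/h ÷ 3.6 = 30.8333 m/s.
a = μg = 0.34 × 9.8 = 3.332 m/s².
Reaction distance = 30.8333 × 1.53 = 47.175 m.
Braking distance = v²/(2a) = 950.692 / 6.664 = 142.661 m.
Total stopping distance = 47.175 + 142.661 = 189.836 m, vs 266 m available — it stops with 266 − 189.836 = 76.164 m to spare.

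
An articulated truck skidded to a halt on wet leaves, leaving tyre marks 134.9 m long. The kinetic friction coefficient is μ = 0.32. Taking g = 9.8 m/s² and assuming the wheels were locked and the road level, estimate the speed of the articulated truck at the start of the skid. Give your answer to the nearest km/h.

Initial speed ≈ 105 km/h

Deceleration a = μg = 0.32 × 9.8 = 3.136 m/s².
v = √(2a·d) = √(2 × 3.136 × 134.9) = √846.093 = 29.0877 m/s.
= 29.0877 × 3.6 = 104.716 km/h.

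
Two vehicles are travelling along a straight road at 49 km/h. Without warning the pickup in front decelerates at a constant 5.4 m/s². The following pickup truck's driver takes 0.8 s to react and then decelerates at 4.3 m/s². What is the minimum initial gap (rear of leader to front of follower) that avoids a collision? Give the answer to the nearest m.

49 km/h ÷ 3.6 = 13.6111 m/s.
Leader travels v²/(2a_L) = 185.262 / 10.800 = 17.154 m before stopping.
Follower covers v·t_r = 13.6111 × 0.8 = 10.889 m while reacting, then v²/(2a_F) = 185.262 / 8.600 = 21.542 m while braking, for a total of 10.889 + 21.542 = 32.431 m.
Since a_F ≤ a_L and the follower starts braking later, the follower is never slower than the leader, so the closest approach is when both have stopped.
Minimum gap = 32.431 − 17.154 = 15.277 m.

Minimum gap ≈ 15 m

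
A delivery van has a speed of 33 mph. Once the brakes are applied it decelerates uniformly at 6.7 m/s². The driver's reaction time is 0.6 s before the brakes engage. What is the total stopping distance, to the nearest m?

33 mph × 0.44704 = 14.7523 m/s.
Reaction distance = v·t_r = 14.7523 × 0.6 = 8.851 m.
Braking distance = v²/(2a) = 14.7523² / (2 × 6.700) = 217.630 / 13.400 = 16.241 m.
Total = 8.851 + 16.241 = 25.092 m.

Total stopping distance ≈ 25 m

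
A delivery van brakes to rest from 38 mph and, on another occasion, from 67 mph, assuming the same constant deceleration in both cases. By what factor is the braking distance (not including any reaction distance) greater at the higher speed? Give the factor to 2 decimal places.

Braking distance d = v²/(2a), so with a fixed, d ∝ v².
Factor = (67/38)² = 1.7632² = 3.1089.

Factor ≈ 3.11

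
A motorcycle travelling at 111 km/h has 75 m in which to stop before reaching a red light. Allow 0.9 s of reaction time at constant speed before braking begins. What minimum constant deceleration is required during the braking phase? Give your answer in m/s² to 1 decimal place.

Required deceleration ≈ 10.1 m/s²

111 km/h ÷ 3.6 = 30.8333 m/s.
Distance covered during reaction = 30.8333 × 0.9 = 27.750 m.
Distance available for braking: 75 − 27.750 = 47.250 m.
v² = 2a·d ⇒ a = v²/(2d) = 30.8333² / (2 × 47.250) = 950.692 / 94.500 = 10.0602 m/s².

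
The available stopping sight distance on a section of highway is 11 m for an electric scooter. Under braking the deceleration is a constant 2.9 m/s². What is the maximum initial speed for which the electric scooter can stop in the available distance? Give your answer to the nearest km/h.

v²/(2a) = d ⇒ v = √(2 × 2.900 × 11) = √63.80 = 7.9875 m/s.
7.9875 m/s × 3.6 = 28.755 km/h.

Maximum speed ≈ 29 km/h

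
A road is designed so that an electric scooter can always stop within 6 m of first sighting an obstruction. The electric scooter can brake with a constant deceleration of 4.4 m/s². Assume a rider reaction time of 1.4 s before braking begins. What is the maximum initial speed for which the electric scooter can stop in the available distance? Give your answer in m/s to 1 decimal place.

Stopping distance: v·t_r + v²/(2a) = 6 with t_r = 1.4 s and a = 4.400 m/s².
So v² + 12.320 v − 52.80 = 0.
Positive root: v = −a·t_r + √((a·t_r)² + 2a·d) = −6.160 + √(37.946 + 52.80) = 3.3661 m/s.

Maximum speed ≈ 3.4 m/s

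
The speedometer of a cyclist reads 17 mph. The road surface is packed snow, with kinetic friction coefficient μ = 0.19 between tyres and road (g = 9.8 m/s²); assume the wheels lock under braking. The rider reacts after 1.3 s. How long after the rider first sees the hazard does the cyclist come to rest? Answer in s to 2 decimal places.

17 mph × 0.44704 = 7.5997 m/s.
a = μg = 0.19 × 9.8 = 1.862 m/s².
Braking time = v/a = 7.5997 / 1.862 = 4.081 s.
Total = 1.3 + 4.081 = 5.381 s.

Total time ≈ 5.38 s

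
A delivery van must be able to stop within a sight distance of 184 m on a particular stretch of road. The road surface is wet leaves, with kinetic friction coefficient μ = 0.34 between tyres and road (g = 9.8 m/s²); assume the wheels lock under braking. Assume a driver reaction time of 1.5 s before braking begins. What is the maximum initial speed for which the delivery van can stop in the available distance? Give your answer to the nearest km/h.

Maximum speed ≈ 109 km/h

a = μg = 0.34 × 9.8 = 3.332 m/s².
Stopping distance: v·t_r + v²/(2a) = 184 with t_r = 1.5 s and a = 3.332 m/s².
So v² + 9.996 v − 1226.18 = 0.
Positive root: v = −a·t_r + √((a·t_r)² + 2a·d) = −4.998 + √(24.980 + 1226.18) = 30.3737 m/s.
30.3737 m/s × 3.6 = 109.345 km/h.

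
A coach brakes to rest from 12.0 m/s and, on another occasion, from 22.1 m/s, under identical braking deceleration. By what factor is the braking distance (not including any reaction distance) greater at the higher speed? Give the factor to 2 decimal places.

Braking distance d = v²/(2a), so with a fixed, d ∝ v².
Factor = (22.1/12.0)² = 1.8417² = 3.3919.

Factor ≈ 3.39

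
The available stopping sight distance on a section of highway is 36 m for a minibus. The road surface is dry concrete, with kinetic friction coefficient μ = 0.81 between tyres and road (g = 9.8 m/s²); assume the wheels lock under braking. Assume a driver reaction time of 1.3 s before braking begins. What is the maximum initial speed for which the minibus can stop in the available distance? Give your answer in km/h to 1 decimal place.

Maximum speed ≈ 56.6 km/h

a = μg = 0.81 × 9.8 = 7.938 m/s².
Stopping distance: v·t_r + v²/(2a) = 36 with t_r = 1.3 s and a = 7.938 m/s².
So v² + 20.639 v − 571.54 = 0.
Positive root: v = −a·t_r + √((a·t_r)² + 2a·d) = −10.319 + √(106.482 + 571.54) = 15.7199 m/s.
15.7199 m/s × 3.6 = 56.592 km/h.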